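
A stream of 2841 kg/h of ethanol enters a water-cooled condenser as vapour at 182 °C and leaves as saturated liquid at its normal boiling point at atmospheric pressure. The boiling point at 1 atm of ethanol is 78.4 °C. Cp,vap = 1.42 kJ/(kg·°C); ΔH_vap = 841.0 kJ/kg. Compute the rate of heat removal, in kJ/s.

Q_c = 780 kJ/s

vapour 182→78.4 °C: -147.11 kJ/kg
condensation at 78.4 °C: -841 kJ/kg
Δh = -147.11 + -841 = -988.11 kJ/kg
Q = ṁ·Δh = 2841 kg/h × -988.11 kJ/kg = -2.8072e+06 kJ/h
|Q| = 779.79 kW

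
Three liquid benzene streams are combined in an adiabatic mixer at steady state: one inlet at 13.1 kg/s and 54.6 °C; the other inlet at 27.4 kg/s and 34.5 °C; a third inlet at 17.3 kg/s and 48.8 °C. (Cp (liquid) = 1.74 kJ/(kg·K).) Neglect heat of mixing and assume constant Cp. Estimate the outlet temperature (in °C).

T_out = 43.3 °C

Adiabatic, steady state ⇒ Σ ṁᵢCp,ᵢ(T_out − Tᵢ) = 0
Σ ṁᵢCp,ᵢTᵢ = 13.1×1.74×54.6 + 27.4×1.74×34.5 + 17.3×1.74×48.8 = 4358.4
Σ ṁᵢCp,ᵢ = 13.1×1.74 + 27.4×1.74 + 17.3×1.74 = 100.57
T_out = 4358.4 / 100.57 = 43.336 °C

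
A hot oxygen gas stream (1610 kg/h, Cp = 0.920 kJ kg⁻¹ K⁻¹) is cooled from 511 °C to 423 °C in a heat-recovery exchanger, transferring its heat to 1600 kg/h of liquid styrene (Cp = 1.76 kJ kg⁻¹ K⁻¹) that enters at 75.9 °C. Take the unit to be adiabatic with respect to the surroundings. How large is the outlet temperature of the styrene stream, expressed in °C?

Heat released by hot stream: Q = 1610 × 0.920 × (511 − 423) = 130350 kJ/h
Energy balance on cold side (adiabatic exchanger): Q = ṁ_c·Cp_c·(T_c,out − T_c,in)
T_c,out = 75.9 + 130350/(1600 × 1.76) = 122.19 °C

T_c,out = 122 °C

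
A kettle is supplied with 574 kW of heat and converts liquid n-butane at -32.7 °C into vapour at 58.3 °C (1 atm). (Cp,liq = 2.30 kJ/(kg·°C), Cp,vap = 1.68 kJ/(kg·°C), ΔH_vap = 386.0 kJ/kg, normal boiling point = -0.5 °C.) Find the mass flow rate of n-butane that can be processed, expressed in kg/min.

Δh = 2.30×(-0.5−-32.7) + 386.0 + 1.68×(58.3−-0.5) = 558.84 kJ/kg
Q = 574 kW = 574 kJ/s = 34440 kJ/min
ṁ = Q/Δh = 34440 / 558.84 = 61.627 kg/min

ṁ = 61.6 kg/min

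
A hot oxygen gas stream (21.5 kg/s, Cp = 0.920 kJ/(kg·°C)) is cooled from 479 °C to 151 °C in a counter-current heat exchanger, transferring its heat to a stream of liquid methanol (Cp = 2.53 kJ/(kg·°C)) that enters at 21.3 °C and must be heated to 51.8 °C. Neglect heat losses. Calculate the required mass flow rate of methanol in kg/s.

Heat released by hot stream: Q = 21.5 × 0.920 × (479 − 151) = 6487.8 kJ/s
Energy balance on cold side (adiabatic exchanger): Q = ṁ_c·Cp_c·(T_c,out − T_c,in)
ṁ_c = 6487.8 / [2.53 × (51.8 − 21.3)] = 84.077 kg/s

ṁ_c = 84.1 kg/s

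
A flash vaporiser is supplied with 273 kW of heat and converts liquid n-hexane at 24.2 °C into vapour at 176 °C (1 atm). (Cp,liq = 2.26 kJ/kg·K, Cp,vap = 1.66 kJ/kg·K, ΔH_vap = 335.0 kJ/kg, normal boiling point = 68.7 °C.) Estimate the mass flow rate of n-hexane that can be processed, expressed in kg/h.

ṁ = 1600 kg/h

Δh = 2.26×(68.7−24.2) + 335.0 + 1.66×(176−68.7) = 613.69 kJ/kg
Q = 273 kW = 273 kJ/s = 982800 kJ/h
ṁ = Q/Δh = 982800 / 613.69 = 1601.5 kg/h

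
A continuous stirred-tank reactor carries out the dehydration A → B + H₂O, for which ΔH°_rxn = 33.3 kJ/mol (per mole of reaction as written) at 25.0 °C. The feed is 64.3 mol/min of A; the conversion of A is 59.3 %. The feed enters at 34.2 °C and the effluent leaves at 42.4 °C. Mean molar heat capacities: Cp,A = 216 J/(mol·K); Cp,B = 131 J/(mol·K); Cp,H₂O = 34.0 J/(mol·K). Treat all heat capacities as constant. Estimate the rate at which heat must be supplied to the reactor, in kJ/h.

Q_in = 81000 kJ/h

Extent of reaction ξ = 0.593 × 64.3 = 38.13 mol/min
Reaction term: ξ·ΔH°_rxn = 38.13 × 33.3 = 1269.7 kJ/min
Sensible, feed 34.2→25 °C: -127.78 kJ/min
Outlet flows (mol/min): A 26.17, B 38.13, H₂O 38.13
Sensible, products 25→42.4 °C: 207.83 kJ/min
Q = ΔH = 1349.8 kJ/min = 22.496 kW
Heat supplied = 80987 kJ/h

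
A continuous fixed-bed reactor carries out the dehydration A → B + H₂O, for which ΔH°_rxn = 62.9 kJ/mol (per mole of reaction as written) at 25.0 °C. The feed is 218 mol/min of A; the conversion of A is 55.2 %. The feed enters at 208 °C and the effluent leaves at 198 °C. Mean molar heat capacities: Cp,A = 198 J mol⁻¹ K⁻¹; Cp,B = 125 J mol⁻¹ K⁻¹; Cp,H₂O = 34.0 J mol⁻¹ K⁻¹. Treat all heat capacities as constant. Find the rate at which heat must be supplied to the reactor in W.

Q_in = 105000 W

Extent of reaction ξ = 0.552 × 218 = 120.34 mol/min
Reaction term: ξ·ΔH°_rxn = 120.34 × 62.9 = 7569.1 kJ/min
Sensible, feed 208→25 °C: -7899 kJ/min
Outlet flows (mol/min): A 97.664, B 120.34, H₂O 120.34
Sensible, products 25→198 °C: 6655.5 kJ/min
Q = ΔH = 6325.6 kJ/min = 105.43 kW
Heat supplied = 105430 W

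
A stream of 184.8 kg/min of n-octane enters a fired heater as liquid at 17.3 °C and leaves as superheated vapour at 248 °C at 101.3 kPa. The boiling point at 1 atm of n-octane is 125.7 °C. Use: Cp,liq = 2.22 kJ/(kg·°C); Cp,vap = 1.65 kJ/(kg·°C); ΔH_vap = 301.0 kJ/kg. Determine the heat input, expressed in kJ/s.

liquid 17.3→125.7 °C: 240.65 kJ/kg
vaporisation at 125.7 °C: 301 kJ/kg
vapour 125.7→248 °C: 201.79 kJ/kg
Δh = 240.65 + 301 + 201.79 = 743.44 kJ/kg
Q = ṁ·Δh = 184.8 kg/min × 743.44 kJ/kg = 137390 kJ/min
|Q| = 2289.8 kW

Q = 2290 kJ/s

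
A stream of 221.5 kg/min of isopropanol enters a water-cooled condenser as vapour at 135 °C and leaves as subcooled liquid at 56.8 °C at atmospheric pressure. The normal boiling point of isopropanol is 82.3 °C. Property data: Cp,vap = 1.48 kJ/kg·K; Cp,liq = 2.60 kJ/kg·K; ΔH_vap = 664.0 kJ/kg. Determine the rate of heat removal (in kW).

vapour 135→82.3 °C: -77.996 kJ/kg
condensation at 82.3 °C: -664 kJ/kg
liquid 82.3→56.8 °C: -66.3 kJ/kg
Δh = -77.996 + -664 + -66.3 = -808.3 kJ/kg
Q = ṁ·Δh = 221.5 kg/min × -808.3 kJ/kg = -179040 kJ/min
|Q| = 2984 kW

Q_c = 2980 kW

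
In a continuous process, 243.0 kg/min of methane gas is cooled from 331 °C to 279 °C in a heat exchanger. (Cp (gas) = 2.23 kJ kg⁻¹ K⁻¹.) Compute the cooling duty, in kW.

Q_c = 470 kW

Q = ṁ·Cp·ΔT = 243.0 × 2.23 × (279 − 331) = -28178 kJ/min
Converting: 28178 / 60 s = 469.64 kW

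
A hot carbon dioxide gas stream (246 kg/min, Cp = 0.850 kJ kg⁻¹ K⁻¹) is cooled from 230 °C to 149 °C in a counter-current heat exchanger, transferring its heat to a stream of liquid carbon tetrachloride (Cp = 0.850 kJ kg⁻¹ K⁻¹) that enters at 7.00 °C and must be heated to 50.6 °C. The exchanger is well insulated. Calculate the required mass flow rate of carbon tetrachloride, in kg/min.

Heat released by hot stream: Q = 246 × 0.850 × (230 − 149) = 16937 kJ/min
Energy balance on cold side (adiabatic exchanger): Q = ṁ_c·Cp_c·(T_c,out − T_c,in)
ṁ_c = 16937 / [0.850 × (50.6 − 7.00)] = 457.02 kg/min

ṁ_c = 457 kg/min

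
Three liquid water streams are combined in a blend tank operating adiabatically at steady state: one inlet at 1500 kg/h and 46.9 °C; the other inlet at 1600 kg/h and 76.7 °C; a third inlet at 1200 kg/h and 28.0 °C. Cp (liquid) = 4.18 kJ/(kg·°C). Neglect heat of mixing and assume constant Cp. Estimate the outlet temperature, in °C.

T_out = 52.7 °C

Adiabatic, steady state ⇒ Σ ṁᵢCp,ᵢ(T_out − Tᵢ) = 0
T_out = Σ ṁᵢCp,ᵢTᵢ / Σ ṁᵢCp,ᵢ
      = 947480 / 17974 = 52.714 °C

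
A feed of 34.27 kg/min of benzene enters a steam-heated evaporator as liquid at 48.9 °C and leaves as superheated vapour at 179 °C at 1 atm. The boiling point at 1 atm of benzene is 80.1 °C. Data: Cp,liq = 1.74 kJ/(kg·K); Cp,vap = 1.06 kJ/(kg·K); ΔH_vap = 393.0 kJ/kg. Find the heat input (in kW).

liquid 48.9→80.1 °C: 54.288 kJ/kg
vaporisation at 80.1 °C: 393 kJ/kg
vapour 80.1→179 °C: 104.83 kJ/kg
Δh = 54.288 + 393 + 104.83 = 552.12 kJ/kg
Q = ṁ·Δh = 34.27 kg/min × 552.12 kJ/kg = 18921 kJ/min
|Q| = 315.35 kW

Q = 315 kW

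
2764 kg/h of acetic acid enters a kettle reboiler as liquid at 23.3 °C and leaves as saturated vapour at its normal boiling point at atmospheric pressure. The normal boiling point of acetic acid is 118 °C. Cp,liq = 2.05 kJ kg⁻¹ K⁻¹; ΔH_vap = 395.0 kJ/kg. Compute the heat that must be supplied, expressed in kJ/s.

liquid 23.3→118 °C: 194.13 kJ/kg
vaporisation at 118 °C: 395 kJ/kg
Δh = 194.13 + 395 = 589.13 kJ/kg
Q = ṁ·Δh = 2764 kg/h × 589.13 kJ/kg = 1.6284e+06 kJ/h
|Q| = 452.32 kW

Q = 452 kJ/s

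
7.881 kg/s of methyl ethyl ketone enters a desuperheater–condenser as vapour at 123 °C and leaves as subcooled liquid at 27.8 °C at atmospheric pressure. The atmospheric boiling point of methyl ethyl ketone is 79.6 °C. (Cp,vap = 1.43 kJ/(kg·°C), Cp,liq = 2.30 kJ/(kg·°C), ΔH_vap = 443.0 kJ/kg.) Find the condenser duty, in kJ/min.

vapour 123→79.6 °C: -62.062 kJ/kg
condensation at 79.6 °C: -443 kJ/kg
liquid 79.6→27.8 °C: -119.14 kJ/kg
Δh = -62.062 + -443 + -119.14 = -624.2 kJ/kg
Q = ṁ·Δh = 7.881 kg/s × -624.2 kJ/kg = -4919.3 kJ/s
|Q| = 4919.3 kW = 295160 kJ/min

Q_c = 295000 kJ/min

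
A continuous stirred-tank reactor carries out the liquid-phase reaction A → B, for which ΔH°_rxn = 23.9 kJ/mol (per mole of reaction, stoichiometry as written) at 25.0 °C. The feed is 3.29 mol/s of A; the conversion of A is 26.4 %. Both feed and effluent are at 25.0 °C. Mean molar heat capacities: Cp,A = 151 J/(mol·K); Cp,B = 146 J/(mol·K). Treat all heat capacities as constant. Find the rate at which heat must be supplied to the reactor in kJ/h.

Q_in = 74700 kJ/h

Extent of reaction ξ = 0.264 × 3.29 = 0.86856 mol/s
Reaction term: ξ·ΔH°_rxn = 0.86856 × 23.9 = 20.759 kJ/s
Q = ΔH = 20.759 kJ/s = 20.759 kW
Heat supplied = 74731 kJ/h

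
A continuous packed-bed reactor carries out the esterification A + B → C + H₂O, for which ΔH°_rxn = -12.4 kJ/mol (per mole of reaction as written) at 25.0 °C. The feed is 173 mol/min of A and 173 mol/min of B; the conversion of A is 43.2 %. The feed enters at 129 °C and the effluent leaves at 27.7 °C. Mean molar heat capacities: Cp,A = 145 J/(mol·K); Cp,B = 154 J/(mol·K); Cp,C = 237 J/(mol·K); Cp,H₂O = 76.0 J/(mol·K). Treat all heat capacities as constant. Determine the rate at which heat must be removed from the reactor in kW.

Extent of reaction ξ = 0.432 × 173 = 74.736 mol/min
Reaction term: ξ·ΔH°_rxn = 74.736 × -12.4 = -926.73 kJ/min
Sensible, feed 129→25 °C: -5379.6 kJ/min
Outlet flows (mol/min): A 98.264, B 98.264, C 74.736, H₂O 74.736
Sensible, products 25→27.7 °C: 142.49 kJ/min
Q = ΔH = -6163.8 kJ/min = -102.73 kW
Heat removed = 102.73 kW

Q_out = 103 kW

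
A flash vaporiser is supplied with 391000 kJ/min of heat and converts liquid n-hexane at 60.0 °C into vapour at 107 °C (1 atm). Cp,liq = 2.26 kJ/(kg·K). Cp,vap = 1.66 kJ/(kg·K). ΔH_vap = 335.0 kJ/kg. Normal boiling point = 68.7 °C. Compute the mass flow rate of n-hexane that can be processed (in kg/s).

ṁ = 15.6 kg/s

Δh = 2.26×(68.7−60.0) + 335.0 + 1.66×(107−68.7) = 418.24 kJ/kg
Q = 391000 kJ/min = 6516.7 kJ/s = 6516.7 kJ/s
ṁ = Q/Δh = 6516.7 / 418.24 = 15.581 kg/s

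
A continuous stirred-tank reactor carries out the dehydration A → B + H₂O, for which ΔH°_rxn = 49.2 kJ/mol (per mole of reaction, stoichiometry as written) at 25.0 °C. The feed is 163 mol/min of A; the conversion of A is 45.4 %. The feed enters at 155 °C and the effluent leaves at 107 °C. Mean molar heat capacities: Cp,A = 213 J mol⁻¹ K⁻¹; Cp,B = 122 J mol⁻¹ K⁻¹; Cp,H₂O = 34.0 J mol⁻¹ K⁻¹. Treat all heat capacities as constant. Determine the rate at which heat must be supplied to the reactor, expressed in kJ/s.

Q_in = 27.1 kJ/s

Extent of reaction ξ = 0.454 × 163 = 74.002 mol/min
Reaction term: ξ·ΔH°_rxn = 74.002 × 49.2 = 3640.9 kJ/min
Sensible, feed 155→25 °C: -4513.5 kJ/min
Outlet flows (mol/min): A 88.998, B 74.002, H₂O 74.002
Sensible, products 25→107 °C: 2501.1 kJ/min
Q = ΔH = 1628.5 kJ/min = 27.142 kW
Heat supplied = 27.142 kJ/s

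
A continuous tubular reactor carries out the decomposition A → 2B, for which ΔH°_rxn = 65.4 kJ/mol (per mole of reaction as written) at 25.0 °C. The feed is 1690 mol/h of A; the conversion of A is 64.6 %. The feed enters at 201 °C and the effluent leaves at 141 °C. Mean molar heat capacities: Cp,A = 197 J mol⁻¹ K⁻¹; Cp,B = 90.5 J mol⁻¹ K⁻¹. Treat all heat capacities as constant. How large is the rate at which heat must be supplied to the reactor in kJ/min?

Q_in = 823 kJ/min

Extent of reaction ξ = 0.646 × 1690 = 1091.7 mol/h
Reaction term: ξ·ΔH°_rxn = 1091.7 × 65.4 = 71400 kJ/h
Sensible, feed 201→25 °C: -58596 kJ/h
Outlet flows (mol/h): A 598.26, B 2183.5
Sensible, products 25→141 °C: 36594 kJ/h
Q = ΔH = 49398 kJ/h = 13.722 kW
Heat supplied = 823.3 kJ/min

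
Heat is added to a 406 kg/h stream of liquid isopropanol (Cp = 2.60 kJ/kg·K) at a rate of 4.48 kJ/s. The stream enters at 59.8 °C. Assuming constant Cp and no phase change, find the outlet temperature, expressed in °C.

T_out = 75.1 °C

Q = 4.48 kJ/s = 16128 kJ/h
ΔT = Q/(ṁ·Cp) = 16128/(406×2.60) = 15.279 K
T_out = 59.8 + 15.279 = 75.079 °C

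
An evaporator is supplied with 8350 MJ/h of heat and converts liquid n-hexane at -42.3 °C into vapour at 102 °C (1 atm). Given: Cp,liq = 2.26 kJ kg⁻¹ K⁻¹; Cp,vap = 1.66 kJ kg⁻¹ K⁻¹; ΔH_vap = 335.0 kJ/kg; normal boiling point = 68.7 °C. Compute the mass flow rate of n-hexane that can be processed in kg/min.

Δh = 2.26×(68.7−-42.3) + 335.0 + 1.66×(102−68.7) = 641.14 kJ/kg
Q = 8350 MJ/h = 2319.4 kJ/s = 139170 kJ/min
ṁ = Q/Δh = 139170 / 641.14 = 217.06 kg/min

ṁ = 217 kg/min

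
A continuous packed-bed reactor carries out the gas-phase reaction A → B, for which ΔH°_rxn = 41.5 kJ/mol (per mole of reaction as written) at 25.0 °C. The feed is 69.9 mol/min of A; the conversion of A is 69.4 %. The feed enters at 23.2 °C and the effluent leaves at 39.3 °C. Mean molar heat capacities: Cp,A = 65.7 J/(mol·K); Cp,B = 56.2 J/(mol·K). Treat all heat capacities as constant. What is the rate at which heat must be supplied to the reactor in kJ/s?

Extent of reaction ξ = 0.694 × 69.9 = 48.511 mol/min
Reaction term: ξ·ΔH°_rxn = 48.511 × 41.5 = 2013.2 kJ/min
Sensible, feed 23.2→25 °C: 8.2664 kJ/min
Outlet flows (mol/min): A 21.389, B 48.511
Sensible, products 25→39.3 °C: 59.082 kJ/min
Q = ΔH = 2080.5 kJ/min = 34.676 kW
Heat supplied = 34.676 kJ/s

Q_in = 34.7 kJ/s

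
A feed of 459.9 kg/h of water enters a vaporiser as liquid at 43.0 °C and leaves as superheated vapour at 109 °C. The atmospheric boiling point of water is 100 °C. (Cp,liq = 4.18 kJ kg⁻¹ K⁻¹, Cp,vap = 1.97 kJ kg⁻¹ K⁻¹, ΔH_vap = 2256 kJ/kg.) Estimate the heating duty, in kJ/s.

liquid 43.0→100 °C: 238.26 kJ/kg
vaporisation at 100 °C: 2256 kJ/kg
vapour 100→109 °C: 17.73 kJ/kg
Δh = 238.26 + 2256 + 17.73 = 2512 kJ/kg
Q = ṁ·Δh = 459.9 kg/h × 2512 kJ/kg = 1.1553e+06 kJ/h
|Q| = 320.91 kW

Q = 321 kJ/s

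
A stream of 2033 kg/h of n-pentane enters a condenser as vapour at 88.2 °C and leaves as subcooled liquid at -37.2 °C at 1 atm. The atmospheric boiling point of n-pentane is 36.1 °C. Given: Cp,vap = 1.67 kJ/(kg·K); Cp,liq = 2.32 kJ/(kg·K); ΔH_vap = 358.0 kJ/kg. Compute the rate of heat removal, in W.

Q_c = 347000 W

vapour 88.2→36.1 °C: -87.007 kJ/kg
condensation at 36.1 °C: -358 kJ/kg
liquid 36.1→-37.2 °C: -170.06 kJ/kg
Δh = -87.007 + -358 + -170.06 = -615.06 kJ/kg
Q = ṁ·Δh = 2033 kg/h × -615.06 kJ/kg = -1.2504e+06 kJ/h
|Q| = 347.34 kW = 347340 W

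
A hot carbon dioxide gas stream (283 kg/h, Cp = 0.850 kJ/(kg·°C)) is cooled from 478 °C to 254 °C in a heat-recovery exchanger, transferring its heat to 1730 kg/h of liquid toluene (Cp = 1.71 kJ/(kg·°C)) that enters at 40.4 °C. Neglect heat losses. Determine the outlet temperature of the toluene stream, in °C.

T_c,out = 58.6 °C

Heat released by hot stream: Q = 283 × 0.850 × (478 − 254) = 53883 kJ/h
Energy balance on cold side (adiabatic exchanger): Q = ṁ_c·Cp_c·(T_c,out − T_c,in)
T_c,out = 40.4 + 53883/(1730 × 1.71) = 58.614 °C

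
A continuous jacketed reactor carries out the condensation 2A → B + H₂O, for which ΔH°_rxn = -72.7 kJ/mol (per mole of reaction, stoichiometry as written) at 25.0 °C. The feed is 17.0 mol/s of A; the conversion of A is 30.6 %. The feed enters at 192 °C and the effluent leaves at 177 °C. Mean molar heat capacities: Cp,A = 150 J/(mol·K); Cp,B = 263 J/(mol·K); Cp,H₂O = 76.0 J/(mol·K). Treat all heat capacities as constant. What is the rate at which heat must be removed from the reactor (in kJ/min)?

Q_out = 12700 kJ/min

Extent of reaction ξ = 0.306 × 17.0 / 2 = 2.601 mol/s
Reaction term: ξ·ΔH°_rxn = 2.601 × -72.7 = -189.09 kJ/s
Sensible, feed 192→25 °C: -425.85 kJ/s
Outlet flows (mol/s): A 11.798, B 2.601, H₂O 2.601
Sensible, products 25→177 °C: 403.02 kJ/s
Q = ΔH = -211.92 kJ/s = -211.92 kW
Heat removed = 12715 kJ/min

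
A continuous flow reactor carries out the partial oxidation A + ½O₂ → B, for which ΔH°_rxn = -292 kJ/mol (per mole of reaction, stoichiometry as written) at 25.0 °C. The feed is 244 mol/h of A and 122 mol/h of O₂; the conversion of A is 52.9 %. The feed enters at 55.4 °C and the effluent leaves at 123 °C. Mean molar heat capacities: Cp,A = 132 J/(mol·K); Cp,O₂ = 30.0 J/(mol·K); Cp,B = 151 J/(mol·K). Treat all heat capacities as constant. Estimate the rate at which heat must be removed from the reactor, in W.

Q_out = 9780 W

Extent of reaction ξ = 0.529 × 244 = 129.08 mol/h
Reaction term: ξ·ΔH°_rxn = 129.08 × -292 = -37690 kJ/h
Sensible, feed 55.4→25 °C: -1090.4 kJ/h
Outlet flows (mol/h): A 114.92, O₂ 57.462, B 129.08
Sensible, products 25→123 °C: 3565.7 kJ/h
Q = ΔH = -35215 kJ/h = -9.7819 kW
Heat removed = 9781.9 W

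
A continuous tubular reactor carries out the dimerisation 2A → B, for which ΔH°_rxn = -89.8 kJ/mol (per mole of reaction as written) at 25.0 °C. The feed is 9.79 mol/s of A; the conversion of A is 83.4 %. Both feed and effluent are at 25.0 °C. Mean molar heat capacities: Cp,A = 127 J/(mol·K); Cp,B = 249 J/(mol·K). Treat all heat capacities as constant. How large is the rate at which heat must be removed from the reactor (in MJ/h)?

Extent of reaction ξ = 0.834 × 9.79 / 2 = 4.0824 mol/s
Reaction term: ξ·ΔH°_rxn = 4.0824 × -89.8 = -366.6 kJ/s
Q = ΔH = -366.6 kJ/s = -366.6 kW
Heat removed = 1319.8 MJ/h

Q_out = 1320 MJ/h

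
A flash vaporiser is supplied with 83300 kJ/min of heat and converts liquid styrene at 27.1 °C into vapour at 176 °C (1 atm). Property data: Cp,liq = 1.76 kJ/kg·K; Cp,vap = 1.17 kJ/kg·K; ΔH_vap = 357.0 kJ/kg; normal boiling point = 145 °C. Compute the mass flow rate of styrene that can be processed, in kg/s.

Δh = 1.76×(145−27.1) + 357.0 + 1.17×(176−145) = 600.77 kJ/kg
Q = 83300 kJ/min = 1388.3 kJ/s = 1388.3 kJ/s
ṁ = Q/Δh = 1388.3 / 600.77 = 2.3109 kg/s

ṁ = 2.31 kg/s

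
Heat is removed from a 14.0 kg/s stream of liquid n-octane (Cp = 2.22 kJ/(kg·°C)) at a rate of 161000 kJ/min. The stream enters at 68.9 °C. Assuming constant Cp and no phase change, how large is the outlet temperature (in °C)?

T_out = -17.4 °C

Q = 161000 kJ/min = 2683.3 kJ/s
ΔT = Q/(ṁ·Cp) = 2683.3/(14.0×2.22) = 86.336 K
T_out = 68.9 − 86.336 = -17.436 °C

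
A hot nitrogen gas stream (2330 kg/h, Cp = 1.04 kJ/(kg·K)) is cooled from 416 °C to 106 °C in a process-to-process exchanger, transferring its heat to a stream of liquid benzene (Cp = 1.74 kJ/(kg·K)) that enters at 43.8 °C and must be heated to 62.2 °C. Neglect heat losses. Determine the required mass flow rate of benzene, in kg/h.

Heat released by hot stream: Q = 2330 × 1.04 × (416 − 106) = 751190 kJ/h
Energy balance on cold side (adiabatic exchanger): Q = ṁ_c·Cp_c·(T_c,out − T_c,in)
ṁ_c = 751190 / [1.74 × (62.2 − 43.8)] = 23463 kg/h

ṁ_c = 23500 kg/h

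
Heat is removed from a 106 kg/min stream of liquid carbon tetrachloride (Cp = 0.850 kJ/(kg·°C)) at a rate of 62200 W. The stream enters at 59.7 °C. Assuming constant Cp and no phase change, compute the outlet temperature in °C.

T_out = 18.3 °C

Q = 62200 W = 3732 kJ/min
ΔT = Q/(ṁ·Cp) = 3732/(106×0.850) = 41.421 K
T_out = 59.7 − 41.421 = 18.279 °C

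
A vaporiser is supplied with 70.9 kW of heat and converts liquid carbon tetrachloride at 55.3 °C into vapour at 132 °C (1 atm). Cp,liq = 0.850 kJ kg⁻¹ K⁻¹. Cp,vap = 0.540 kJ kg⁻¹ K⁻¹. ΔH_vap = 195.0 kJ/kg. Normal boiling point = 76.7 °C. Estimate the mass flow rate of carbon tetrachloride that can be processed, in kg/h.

Δh = 0.850×(76.7−55.3) + 195.0 + 0.540×(132−76.7) = 243.05 kJ/kg
Q = 70.9 kW = 70.9 kJ/s = 255240 kJ/h
ṁ = Q/Δh = 255240 / 243.05 = 1050.1 kg/h

ṁ = 1050 kg/h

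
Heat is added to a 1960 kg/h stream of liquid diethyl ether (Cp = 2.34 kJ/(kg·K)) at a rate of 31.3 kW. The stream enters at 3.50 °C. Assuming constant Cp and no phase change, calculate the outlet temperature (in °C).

Q = 31.3 kW = 112680 kJ/h
ΔT = Q/(ṁ·Cp) = 112680/(1960×2.34) = 24.568 K
T_out = 3.50 + 24.568 = 28.068 °C

T_out = 28.1 °C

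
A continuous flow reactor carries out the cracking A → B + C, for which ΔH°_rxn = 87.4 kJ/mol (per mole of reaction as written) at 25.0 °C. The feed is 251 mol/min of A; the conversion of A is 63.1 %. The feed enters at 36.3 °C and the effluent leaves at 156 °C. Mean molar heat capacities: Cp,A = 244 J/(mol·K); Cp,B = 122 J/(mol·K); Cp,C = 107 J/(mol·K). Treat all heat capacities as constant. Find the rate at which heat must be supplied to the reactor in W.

Extent of reaction ξ = 0.631 × 251 = 158.38 mol/min
Reaction term: ξ·ΔH°_rxn = 158.38 × 87.4 = 13842 kJ/min
Sensible, feed 36.3→25 °C: -692.06 kJ/min
Outlet flows (mol/min): A 92.619, B 158.38, C 158.38
Sensible, products 25→156 °C: 7711.7 kJ/min
Q = ΔH = 20862 kJ/min = 347.7 kW
Heat supplied = 347700 W

Q_in = 348000 W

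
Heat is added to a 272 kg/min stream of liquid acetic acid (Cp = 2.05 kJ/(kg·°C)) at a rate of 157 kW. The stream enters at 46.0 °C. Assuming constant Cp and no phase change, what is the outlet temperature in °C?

T_out = 62.9 °C

Q = 157 kW = 9420 kJ/min
ΔT = Q/(ṁ·Cp) = 9420/(272×2.05) = 16.894 K
T_out = 46.0 + 16.894 = 62.894 °C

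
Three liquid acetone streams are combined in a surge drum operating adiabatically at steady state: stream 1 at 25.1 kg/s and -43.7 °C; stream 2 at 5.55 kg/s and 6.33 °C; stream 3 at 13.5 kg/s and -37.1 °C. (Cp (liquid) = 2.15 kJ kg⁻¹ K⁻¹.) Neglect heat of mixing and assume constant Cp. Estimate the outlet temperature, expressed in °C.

Adiabatic, steady state ⇒ Σ ṁᵢCp,ᵢ(T_out − Tᵢ) = 0
Σ ṁᵢCp,ᵢTᵢ = 25.1×2.15×-43.7 + 5.55×2.15×6.33 + 13.5×2.15×-37.1 = -3359.6
Σ ṁᵢCp,ᵢ = 25.1×2.15 + 5.55×2.15 + 13.5×2.15 = 94.922
T_out = -3359.6 / 94.922 = -35.393 °C

T_out = -35.4 °C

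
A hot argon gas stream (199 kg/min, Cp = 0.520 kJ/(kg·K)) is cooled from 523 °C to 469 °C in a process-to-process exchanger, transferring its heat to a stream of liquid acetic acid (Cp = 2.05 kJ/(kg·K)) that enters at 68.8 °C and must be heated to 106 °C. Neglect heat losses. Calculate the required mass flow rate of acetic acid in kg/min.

Heat released by hot stream: Q = 199 × 0.520 × (523 − 469) = 5587.9 kJ/min
Energy balance on cold side (adiabatic exchanger): Q = ṁ_c·Cp_c·(T_c,out − T_c,in)
ṁ_c = 5587.9 / [2.05 × (106 − 68.8)] = 73.275 kg/min

ṁ_c = 73.3 kg/min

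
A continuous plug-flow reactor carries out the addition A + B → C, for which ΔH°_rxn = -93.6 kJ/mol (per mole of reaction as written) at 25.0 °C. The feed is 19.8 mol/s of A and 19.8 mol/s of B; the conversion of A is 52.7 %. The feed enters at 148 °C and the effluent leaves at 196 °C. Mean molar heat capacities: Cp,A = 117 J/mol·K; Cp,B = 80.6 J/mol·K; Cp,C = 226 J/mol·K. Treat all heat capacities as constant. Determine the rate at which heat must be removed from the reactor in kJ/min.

Q_out = 44300 kJ/min

Extent of reaction ξ = 0.527 × 19.8 = 10.435 mol/s
Reaction term: ξ·ΔH°_rxn = 10.435 × -93.6 = -976.68 kJ/s
Sensible, feed 148→25 °C: -481.24 kJ/s
Outlet flows (mol/s): A 9.3654, B 9.3654, C 10.435
Sensible, products 25→196 °C: 719.71 kJ/s
Q = ΔH = -738.2 kJ/s = -738.2 kW
Heat removed = 44292 kJ/min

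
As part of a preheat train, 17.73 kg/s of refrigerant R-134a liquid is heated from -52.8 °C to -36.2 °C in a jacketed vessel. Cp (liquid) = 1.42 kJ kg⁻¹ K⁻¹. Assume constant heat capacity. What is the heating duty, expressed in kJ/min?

Q = 25100 kJ/min

Q = ṁ·Cp·ΔT = 17.73 × 1.42 × (-36.2 − -52.8) = 417.93 kJ/s
Heating duty = 25076 kJ/min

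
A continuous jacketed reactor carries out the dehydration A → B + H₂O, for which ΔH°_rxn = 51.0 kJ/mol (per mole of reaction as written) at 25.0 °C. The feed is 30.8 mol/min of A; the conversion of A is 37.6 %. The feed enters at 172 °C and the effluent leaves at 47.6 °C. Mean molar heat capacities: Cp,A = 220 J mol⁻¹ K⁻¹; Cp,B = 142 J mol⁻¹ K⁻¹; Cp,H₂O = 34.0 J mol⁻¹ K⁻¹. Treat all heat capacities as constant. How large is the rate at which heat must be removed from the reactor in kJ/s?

Extent of reaction ξ = 0.376 × 30.8 = 11.581 mol/min
Reaction term: ξ·ΔH°_rxn = 11.581 × 51.0 = 590.62 kJ/min
Sensible, feed 172→25 °C: -996.07 kJ/min
Outlet flows (mol/min): A 19.219, B 11.581, H₂O 11.581
Sensible, products 25→47.6 °C: 141.62 kJ/min
Q = ΔH = -263.83 kJ/min = -4.3972 kW
Heat removed = 4.3972 kJ/s

Q_out = 4.40 kJ/s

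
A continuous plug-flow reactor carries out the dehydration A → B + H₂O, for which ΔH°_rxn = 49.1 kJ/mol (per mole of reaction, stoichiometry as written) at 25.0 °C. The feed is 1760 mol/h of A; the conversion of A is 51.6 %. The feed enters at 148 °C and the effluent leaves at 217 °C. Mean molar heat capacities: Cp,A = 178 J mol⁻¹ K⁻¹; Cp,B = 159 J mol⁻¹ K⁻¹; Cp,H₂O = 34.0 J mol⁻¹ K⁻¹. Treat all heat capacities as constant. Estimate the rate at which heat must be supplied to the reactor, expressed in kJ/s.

Extent of reaction ξ = 0.516 × 1760 = 908.16 mol/h
Reaction term: ξ·ΔH°_rxn = 908.16 × 49.1 = 44591 kJ/h
Sensible, feed 148→25 °C: -38533 kJ/h
Outlet flows (mol/h): A 851.84, B 908.16, H₂O 908.16
Sensible, products 25→217 °C: 62765 kJ/h
Q = ΔH = 68822 kJ/h = 19.117 kW
Heat supplied = 19.117 kJ/s

Q_in = 19.1 kJ/s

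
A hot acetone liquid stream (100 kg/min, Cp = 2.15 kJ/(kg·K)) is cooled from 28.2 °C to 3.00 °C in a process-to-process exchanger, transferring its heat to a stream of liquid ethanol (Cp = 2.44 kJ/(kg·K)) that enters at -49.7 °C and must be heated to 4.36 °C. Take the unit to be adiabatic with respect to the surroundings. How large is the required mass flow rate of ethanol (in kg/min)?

ṁ_c = 41.1 kg/min

Heat released by hot stream: Q = 100 × 2.15 × (28.2 − 3.00) = 5418 kJ/min
Energy balance on cold side (adiabatic exchanger): Q = ṁ_c·Cp_c·(T_c,out − T_c,in)
ṁ_c = 5418 / [2.44 × (4.36 − -49.7)] = 41.075 kg/min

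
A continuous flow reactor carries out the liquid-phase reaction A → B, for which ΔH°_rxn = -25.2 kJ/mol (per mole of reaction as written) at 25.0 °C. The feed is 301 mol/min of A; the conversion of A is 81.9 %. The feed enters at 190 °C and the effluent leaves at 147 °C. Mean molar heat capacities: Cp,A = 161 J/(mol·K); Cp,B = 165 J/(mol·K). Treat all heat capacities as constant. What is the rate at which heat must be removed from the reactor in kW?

Q_out = 136 kW

Extent of reaction ξ = 0.819 × 301 = 246.52 mol/min
Reaction term: ξ·ΔH°_rxn = 246.52 × -25.2 = -6212.3 kJ/min
Sensible, feed 190→25 °C: -7996.1 kJ/min
Outlet flows (mol/min): A 54.481, B 246.52
Sensible, products 25→147 °C: 6032.5 kJ/min
Q = ΔH = -8175.8 kJ/min = -136.26 kW
Heat removed = 136.26 kW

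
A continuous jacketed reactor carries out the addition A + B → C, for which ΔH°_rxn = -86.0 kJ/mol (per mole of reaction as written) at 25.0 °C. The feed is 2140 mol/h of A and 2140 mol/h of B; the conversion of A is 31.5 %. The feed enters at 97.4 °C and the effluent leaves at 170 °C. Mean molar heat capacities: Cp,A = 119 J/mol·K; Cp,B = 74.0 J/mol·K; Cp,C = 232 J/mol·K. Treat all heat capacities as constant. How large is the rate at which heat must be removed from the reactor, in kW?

Extent of reaction ξ = 0.315 × 2140 = 674.1 mol/h
Reaction term: ξ·ΔH°_rxn = 674.1 × -86.0 = -57973 kJ/h
Sensible, feed 97.4→25 °C: -29903 kJ/h
Outlet flows (mol/h): A 1465.9, B 1465.9, C 674.1
Sensible, products 25→170 °C: 63700 kJ/h
Q = ΔH = -24175 kJ/h = -6.7154 kW
Heat removed = 6.7154 kW

Q_out = 6.72 kW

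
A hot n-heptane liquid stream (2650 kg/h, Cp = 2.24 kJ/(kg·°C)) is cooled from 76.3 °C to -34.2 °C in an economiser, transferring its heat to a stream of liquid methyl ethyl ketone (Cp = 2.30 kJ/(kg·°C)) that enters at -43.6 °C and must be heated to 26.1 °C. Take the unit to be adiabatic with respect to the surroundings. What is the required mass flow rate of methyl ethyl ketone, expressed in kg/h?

ṁ_c = 4090 kg/h

Heat released by hot stream: Q = 2650 × 2.24 × (76.3 − -34.2) = 655930 kJ/h
Energy balance on cold side (adiabatic exchanger): Q = ṁ_c·Cp_c·(T_c,out − T_c,in)
ṁ_c = 655930 / [2.30 × (26.1 − -43.6)] = 4091.6 kg/h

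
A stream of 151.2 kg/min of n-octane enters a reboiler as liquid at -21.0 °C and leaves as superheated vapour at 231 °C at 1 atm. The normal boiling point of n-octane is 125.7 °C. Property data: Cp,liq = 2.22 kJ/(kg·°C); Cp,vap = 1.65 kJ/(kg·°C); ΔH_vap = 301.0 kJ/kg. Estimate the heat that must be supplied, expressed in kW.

liquid -21.0→125.7 °C: 325.67 kJ/kg
vaporisation at 125.7 °C: 301 kJ/kg
vapour 125.7→231 °C: 173.74 kJ/kg
Δh = 325.67 + 301 + 173.74 = 800.42 kJ/kg
Q = ṁ·Δh = 151.2 kg/min × 800.42 kJ/kg = 121020 kJ/min
|Q| = 2017.1 kW

Q = 2020 kW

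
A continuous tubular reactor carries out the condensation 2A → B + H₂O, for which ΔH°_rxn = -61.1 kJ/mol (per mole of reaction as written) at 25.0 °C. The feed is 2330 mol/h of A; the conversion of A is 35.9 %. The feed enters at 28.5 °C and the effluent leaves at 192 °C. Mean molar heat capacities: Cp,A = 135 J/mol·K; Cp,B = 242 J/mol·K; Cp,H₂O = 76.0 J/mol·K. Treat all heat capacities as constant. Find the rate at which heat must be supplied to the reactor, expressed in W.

Q_in = 8120 W

Extent of reaction ξ = 0.359 × 2330 / 2 = 418.23 mol/h
Reaction term: ξ·ΔH°_rxn = 418.23 × -61.1 = -25554 kJ/h
Sensible, feed 28.5→25 °C: -1100.9 kJ/h
Outlet flows (mol/h): A 1493.5, B 418.23, H₂O 418.23
Sensible, products 25→192 °C: 55882 kJ/h
Q = ΔH = 29227 kJ/h = 8.1187 kW
Heat supplied = 8118.7 W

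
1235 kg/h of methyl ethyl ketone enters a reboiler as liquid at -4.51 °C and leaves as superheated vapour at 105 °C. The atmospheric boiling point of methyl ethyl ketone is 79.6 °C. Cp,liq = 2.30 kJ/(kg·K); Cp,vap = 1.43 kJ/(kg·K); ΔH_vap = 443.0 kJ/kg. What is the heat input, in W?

Q = 231000 W

liquid -4.51→79.6 °C: 193.45 kJ/kg
vaporisation at 79.6 °C: 443 kJ/kg
vapour 79.6→105 °C: 36.322 kJ/kg
Δh = 193.45 + 443 + 36.322 = 672.77 kJ/kg
Q = ṁ·Δh = 1235 kg/h × 672.77 kJ/kg = 830880 kJ/h
|Q| = 230.8 kW = 230800 W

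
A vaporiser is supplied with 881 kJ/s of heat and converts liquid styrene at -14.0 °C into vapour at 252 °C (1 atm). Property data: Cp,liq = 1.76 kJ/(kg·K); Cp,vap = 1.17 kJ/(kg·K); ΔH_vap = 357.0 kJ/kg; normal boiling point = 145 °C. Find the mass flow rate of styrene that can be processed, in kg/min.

ṁ = 69.4 kg/min

Δh = 1.76×(145−-14.0) + 357.0 + 1.17×(252−145) = 762.03 kJ/kg
Q = 881 kJ/s = 881 kJ/s = 52860 kJ/min
ṁ = Q/Δh = 52860 / 762.03 = 69.367 kg/min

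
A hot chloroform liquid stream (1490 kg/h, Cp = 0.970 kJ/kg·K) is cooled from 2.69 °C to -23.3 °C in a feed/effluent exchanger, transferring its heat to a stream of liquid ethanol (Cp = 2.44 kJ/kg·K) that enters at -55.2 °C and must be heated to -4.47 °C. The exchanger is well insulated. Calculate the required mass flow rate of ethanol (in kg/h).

ṁ_c = 303 kg/h

Heat released by hot stream: Q = 1490 × 0.970 × (2.69 − -23.3) = 37563 kJ/h
Energy balance on cold side (adiabatic exchanger): Q = ṁ_c·Cp_c·(T_c,out − T_c,in)
ṁ_c = 37563 / [2.44 × (-4.47 − -55.2)] = 303.47 kg/h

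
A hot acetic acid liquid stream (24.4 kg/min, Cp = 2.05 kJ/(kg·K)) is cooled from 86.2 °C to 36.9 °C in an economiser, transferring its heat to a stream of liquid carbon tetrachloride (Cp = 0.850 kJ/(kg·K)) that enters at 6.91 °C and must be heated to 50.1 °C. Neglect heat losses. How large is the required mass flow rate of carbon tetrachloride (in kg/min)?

Heat released by hot stream: Q = 24.4 × 2.05 × (86.2 − 36.9) = 2466 kJ/min
Energy balance on cold side (adiabatic exchanger): Q = ṁ_c·Cp_c·(T_c,out − T_c,in)
ṁ_c = 2466 / [0.850 × (50.1 − 6.91)] = 67.172 kg/min

ṁ_c = 67.2 kg/min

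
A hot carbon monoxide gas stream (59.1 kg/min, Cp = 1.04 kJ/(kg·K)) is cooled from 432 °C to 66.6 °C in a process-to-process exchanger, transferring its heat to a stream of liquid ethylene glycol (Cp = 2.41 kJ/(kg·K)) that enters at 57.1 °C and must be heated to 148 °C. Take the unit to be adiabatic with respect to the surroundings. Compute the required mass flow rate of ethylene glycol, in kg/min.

ṁ_c = 103 kg/min

Heat released by hot stream: Q = 59.1 × 1.04 × (432 − 66.6) = 22459 kJ/min
Energy balance on cold side (adiabatic exchanger): Q = ṁ_c·Cp_c·(T_c,out − T_c,in)
ṁ_c = 22459 / [2.41 × (148 − 57.1)] = 102.52 kg/min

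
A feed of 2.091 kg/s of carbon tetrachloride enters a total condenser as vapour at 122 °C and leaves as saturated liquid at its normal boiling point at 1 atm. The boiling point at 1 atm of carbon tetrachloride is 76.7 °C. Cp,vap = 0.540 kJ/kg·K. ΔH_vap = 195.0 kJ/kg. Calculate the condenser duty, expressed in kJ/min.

vapour 122→76.7 °C: -24.462 kJ/kg
condensation at 76.7 °C: -195 kJ/kg
Δh = -24.462 + -195 = -219.46 kJ/kg
Q = ṁ·Δh = 2.091 kg/s × -219.46 kJ/kg = -458.9 kJ/s
|Q| = 458.9 kW = 27534 kJ/min

Q_c = 27500 kJ/min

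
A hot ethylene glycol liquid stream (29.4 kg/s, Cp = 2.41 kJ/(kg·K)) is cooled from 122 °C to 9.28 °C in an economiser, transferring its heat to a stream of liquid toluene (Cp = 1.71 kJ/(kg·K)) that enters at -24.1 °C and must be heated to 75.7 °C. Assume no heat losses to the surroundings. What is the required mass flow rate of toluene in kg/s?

Heat released by hot stream: Q = 29.4 × 2.41 × (122 − 9.28) = 7986.7 kJ/s
Energy balance on cold side (adiabatic exchanger): Q = ṁ_c·Cp_c·(T_c,out − T_c,in)
ṁ_c = 7986.7 / [1.71 × (75.7 − -24.1)] = 46.799 kg/s

ṁ_c = 46.8 kg/s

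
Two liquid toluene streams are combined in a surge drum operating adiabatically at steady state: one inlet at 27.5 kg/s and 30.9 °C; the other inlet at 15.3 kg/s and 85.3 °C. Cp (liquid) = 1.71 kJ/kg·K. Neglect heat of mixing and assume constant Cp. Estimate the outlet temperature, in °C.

T_out = 50.3 °C

Energy balance with Q = 0: Σ ṁᵢCp,ᵢ(T_out − Tᵢ) = 0
Σ ṁᵢCp,ᵢTᵢ = 27.5×1.71×30.9 + 15.3×1.71×85.3 = 3684.8
Σ ṁᵢCp,ᵢ = 27.5×1.71 + 15.3×1.71 = 73.188
T_out = 3684.8 / 73.188 = 50.347 °C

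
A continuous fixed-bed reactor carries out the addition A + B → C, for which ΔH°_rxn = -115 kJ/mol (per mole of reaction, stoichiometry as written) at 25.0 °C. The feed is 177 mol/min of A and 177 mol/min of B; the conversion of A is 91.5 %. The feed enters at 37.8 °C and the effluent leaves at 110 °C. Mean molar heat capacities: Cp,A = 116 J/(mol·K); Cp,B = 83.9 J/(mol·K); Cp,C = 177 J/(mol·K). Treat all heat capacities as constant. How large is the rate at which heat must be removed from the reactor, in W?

Q_out = 273000 W

Extent of reaction ξ = 0.915 × 177 = 161.96 mol/min
Reaction term: ξ·ΔH°_rxn = 161.96 × -115 = -18625 kJ/min
Sensible, feed 37.8→25 °C: -452.89 kJ/min
Outlet flows (mol/min): A 15.045, B 15.045, C 161.96
Sensible, products 25→110 °C: 2692.3 kJ/min
Q = ΔH = -16385 kJ/min = -273.09 kW
Heat removed = 273090 W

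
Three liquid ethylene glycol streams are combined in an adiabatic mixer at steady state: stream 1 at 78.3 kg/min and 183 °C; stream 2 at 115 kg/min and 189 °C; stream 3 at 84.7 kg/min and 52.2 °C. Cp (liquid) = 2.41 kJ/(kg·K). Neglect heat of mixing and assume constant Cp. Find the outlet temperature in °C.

T_out = 146 °C

Energy balance with Q = 0: Σ ṁᵢCp,ᵢ(T_out − Tᵢ) = 0
T_out = Σ ṁᵢCp,ᵢTᵢ / Σ ṁᵢCp,ᵢ
      = 97569 / 669.98 = 145.63 °C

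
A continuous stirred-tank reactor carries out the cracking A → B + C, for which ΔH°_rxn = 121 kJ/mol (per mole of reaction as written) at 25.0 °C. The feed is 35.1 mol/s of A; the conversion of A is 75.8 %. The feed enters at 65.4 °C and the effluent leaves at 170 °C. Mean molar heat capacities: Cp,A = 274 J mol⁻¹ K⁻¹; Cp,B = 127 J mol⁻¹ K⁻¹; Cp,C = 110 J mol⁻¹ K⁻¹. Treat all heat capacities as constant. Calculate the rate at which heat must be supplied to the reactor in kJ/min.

Q_in = 245000 kJ/min

Extent of reaction ξ = 0.758 × 35.1 = 26.606 mol/s
Reaction term: ξ·ΔH°_rxn = 26.606 × 121 = 3219.3 kJ/s
Sensible, feed 65.4→25 °C: -388.54 kJ/s
Outlet flows (mol/s): A 8.4942, B 26.606, C 26.606
Sensible, products 25→170 °C: 1251.8 kJ/s
Q = ΔH = 4082.5 kJ/s = 4082.5 kW
Heat supplied = 244950 kJ/min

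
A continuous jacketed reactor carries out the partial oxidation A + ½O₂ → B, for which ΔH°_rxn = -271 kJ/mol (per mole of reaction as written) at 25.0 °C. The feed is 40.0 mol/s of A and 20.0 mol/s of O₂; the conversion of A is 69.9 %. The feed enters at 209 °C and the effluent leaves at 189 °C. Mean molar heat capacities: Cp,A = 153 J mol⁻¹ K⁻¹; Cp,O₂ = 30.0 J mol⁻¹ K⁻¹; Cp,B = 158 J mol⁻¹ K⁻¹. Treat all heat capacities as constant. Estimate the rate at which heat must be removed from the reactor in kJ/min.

Q_out = 465000 kJ/min

Extent of reaction ξ = 0.699 × 40.0 = 27.96 mol/s
Reaction term: ξ·ΔH°_rxn = 27.96 × -271 = -7577.2 kJ/s
Sensible, feed 209→25 °C: -1236.5 kJ/s
Outlet flows (mol/s): A 12.04, O₂ 6.02, B 27.96
Sensible, products 25→189 °C: 1056.2 kJ/s
Q = ΔH = -7757.4 kJ/s = -7757.4 kW
Heat removed = 465440 kJ/min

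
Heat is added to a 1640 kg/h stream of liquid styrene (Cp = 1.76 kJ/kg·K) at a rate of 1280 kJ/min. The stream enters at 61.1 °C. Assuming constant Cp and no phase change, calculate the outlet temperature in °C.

Q = 1280 kJ/min = 76800 kJ/h
ΔT = Q/(ṁ·Cp) = 76800/(1640×1.76) = 26.608 K
T_out = 61.1 + 26.608 = 87.708 °C

T_out = 87.7 °C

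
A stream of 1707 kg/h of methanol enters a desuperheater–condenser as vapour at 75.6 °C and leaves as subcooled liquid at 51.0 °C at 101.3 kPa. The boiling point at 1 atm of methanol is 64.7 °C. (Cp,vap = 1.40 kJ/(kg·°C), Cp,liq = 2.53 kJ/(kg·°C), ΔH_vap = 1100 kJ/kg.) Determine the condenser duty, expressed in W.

vapour 75.6→64.7 °C: -15.26 kJ/kg
condensation at 64.7 °C: -1100 kJ/kg
liquid 64.7→51.0 °C: -34.661 kJ/kg
Δh = -15.26 + -1100 + -34.661 = -1149.9 kJ/kg
Q = ṁ·Δh = 1707 kg/h × -1149.9 kJ/kg = -1.9629e+06 kJ/h
|Q| = 545.25 kW = 545250 W

Q_c = 545000 W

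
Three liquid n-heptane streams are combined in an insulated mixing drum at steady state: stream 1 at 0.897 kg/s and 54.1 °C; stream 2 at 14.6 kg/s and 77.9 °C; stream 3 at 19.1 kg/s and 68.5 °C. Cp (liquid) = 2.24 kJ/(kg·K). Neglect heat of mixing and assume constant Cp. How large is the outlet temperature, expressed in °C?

Adiabatic, steady state ⇒ Σ ṁᵢCp,ᵢ(T_out − Tᵢ) = 0
Σ ṁᵢCp,ᵢTᵢ = 0.897×2.24×54.1 + 14.6×2.24×77.9 + 19.1×2.24×68.5 = 5587
Σ ṁᵢCp,ᵢ = 0.897×2.24 + 14.6×2.24 + 19.1×2.24 = 77.497
T_out = 5587 / 77.497 = 72.093 °C

T_out = 72.1 °C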